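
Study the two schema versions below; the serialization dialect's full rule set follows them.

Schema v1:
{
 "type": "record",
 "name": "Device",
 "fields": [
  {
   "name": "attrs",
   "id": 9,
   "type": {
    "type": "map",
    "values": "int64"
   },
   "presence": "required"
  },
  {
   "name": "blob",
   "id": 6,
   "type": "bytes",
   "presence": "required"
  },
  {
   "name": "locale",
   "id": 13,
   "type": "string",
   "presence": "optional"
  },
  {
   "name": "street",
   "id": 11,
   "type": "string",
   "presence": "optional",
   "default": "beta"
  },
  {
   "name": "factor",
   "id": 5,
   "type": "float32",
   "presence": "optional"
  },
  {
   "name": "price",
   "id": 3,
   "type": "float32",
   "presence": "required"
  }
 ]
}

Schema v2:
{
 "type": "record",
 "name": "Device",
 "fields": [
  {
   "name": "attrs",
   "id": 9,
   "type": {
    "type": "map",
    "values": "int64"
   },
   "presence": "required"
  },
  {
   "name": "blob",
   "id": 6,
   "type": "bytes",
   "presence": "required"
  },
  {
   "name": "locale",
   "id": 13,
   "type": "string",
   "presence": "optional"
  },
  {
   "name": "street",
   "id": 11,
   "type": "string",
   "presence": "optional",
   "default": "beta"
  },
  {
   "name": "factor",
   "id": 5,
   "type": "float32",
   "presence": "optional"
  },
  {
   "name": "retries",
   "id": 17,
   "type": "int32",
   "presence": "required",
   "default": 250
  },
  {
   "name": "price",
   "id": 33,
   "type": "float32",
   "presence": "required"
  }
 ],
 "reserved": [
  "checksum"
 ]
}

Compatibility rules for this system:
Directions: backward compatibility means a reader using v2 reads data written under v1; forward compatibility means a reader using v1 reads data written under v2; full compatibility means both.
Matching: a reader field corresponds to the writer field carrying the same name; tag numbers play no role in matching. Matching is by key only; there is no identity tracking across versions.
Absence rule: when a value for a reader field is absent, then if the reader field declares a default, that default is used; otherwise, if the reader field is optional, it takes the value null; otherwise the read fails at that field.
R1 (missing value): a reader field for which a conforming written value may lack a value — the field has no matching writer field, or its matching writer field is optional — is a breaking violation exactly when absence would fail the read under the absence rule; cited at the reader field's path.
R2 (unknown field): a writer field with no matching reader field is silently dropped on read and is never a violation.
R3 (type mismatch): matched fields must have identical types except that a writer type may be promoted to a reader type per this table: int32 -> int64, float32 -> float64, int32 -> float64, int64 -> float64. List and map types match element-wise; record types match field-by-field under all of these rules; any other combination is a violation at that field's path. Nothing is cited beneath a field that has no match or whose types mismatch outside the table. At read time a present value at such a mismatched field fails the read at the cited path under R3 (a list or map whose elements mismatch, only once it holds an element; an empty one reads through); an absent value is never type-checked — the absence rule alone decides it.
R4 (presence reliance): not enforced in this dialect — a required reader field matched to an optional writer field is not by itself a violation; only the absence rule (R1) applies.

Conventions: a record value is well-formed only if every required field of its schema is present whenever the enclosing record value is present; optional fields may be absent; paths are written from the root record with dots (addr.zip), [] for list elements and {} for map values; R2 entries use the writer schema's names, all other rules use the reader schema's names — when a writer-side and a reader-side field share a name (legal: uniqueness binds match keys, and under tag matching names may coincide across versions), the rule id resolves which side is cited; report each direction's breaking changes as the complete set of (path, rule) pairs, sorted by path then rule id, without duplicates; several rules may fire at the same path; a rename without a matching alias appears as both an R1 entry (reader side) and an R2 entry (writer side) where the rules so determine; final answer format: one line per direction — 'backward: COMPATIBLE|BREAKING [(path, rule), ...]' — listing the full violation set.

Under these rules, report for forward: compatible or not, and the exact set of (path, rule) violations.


forward: COMPATIBLE []

arrows below run writer -> reader for Device
forward analysis of Device with v1 as reader and v2 as writer:
  map<string, int64> -> map<string, int64>, writer required: attrs aligns to attrs
  bytes -> bytes, writer required: blob aligns to blob
  string -> string, writer optional: locale aligns to locale
  string -> string, writer optional: street aligns to street
  float32 -> float32, writer optional: factor aligns to factor
  float32 -> float32, writer required: price aligns to price
  leftover writer field: retries
  => forward verdict for Device: COMPATIBLE, no violations
ruling out the remaining Device differences:
  added field retries to record Device: required int32, tag 17, default 250 (in v2 it sits immediately before price) -> inert for the asked Device verdict: nothing fires
  field price in record Device: tag 3 changed to 33 -> inert for the asked Device verdict: nothing fires


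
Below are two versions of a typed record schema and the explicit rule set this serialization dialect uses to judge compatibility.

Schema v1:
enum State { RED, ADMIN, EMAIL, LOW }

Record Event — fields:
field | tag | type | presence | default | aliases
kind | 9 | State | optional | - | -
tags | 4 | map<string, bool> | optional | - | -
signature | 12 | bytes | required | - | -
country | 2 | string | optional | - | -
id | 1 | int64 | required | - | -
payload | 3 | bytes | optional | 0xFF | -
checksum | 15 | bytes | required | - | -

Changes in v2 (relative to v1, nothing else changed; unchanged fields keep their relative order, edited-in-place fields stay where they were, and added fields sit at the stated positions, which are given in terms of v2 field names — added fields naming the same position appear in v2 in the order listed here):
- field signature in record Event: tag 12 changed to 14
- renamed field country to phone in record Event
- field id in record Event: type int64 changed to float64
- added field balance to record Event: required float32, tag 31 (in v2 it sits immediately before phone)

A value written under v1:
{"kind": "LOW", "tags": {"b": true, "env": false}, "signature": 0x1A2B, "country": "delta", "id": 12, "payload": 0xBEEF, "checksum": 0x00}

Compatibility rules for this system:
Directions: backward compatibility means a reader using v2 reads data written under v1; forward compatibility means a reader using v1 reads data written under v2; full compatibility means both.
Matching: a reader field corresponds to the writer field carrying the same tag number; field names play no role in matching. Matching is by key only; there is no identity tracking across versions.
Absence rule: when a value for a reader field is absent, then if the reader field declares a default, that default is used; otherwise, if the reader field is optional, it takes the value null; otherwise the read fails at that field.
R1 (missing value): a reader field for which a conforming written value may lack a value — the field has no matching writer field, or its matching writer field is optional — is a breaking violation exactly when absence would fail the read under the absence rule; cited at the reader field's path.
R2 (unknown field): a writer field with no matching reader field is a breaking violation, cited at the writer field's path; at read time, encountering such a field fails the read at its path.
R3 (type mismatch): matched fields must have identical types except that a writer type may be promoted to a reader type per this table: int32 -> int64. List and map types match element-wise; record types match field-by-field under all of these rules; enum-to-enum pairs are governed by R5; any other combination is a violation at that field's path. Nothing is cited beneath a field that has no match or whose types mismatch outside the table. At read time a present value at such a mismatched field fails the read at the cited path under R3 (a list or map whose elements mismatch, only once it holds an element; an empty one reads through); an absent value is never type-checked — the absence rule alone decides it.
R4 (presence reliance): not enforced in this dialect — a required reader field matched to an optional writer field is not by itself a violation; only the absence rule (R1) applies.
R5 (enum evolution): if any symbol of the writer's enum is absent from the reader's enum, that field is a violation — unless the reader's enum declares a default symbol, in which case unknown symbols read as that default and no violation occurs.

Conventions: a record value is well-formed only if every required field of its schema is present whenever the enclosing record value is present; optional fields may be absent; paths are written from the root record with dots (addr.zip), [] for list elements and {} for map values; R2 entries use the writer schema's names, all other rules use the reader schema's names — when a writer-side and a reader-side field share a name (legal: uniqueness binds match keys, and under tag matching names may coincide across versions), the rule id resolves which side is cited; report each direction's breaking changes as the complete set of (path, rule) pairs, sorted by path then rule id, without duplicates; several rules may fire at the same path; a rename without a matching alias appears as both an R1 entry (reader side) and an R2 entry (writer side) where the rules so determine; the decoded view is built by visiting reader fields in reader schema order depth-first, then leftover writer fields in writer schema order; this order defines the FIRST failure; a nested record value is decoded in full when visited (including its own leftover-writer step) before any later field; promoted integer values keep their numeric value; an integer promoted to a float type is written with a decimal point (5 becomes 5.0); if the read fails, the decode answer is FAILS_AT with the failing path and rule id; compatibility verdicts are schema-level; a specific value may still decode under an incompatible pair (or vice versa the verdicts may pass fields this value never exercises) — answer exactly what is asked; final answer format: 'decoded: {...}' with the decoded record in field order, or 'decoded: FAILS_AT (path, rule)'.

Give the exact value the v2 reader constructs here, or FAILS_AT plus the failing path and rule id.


in Event below, arrows point writer -> reader
decoding the Event value with the v2 reader:
  kind := "LOW"
  tags := {"b": true, "env": false}
  read fails at signature under R1 (no fill)
  => FAILS_AT (signature, R1)
remaining Event differences; none change what is asked:
  renamed field country to phone in record Event -> no rule fires on it and the decoded Event view is identical with or without it
  field id in record Event: type int64 changed to float64 -> schema-level compatibility only; this Event value's decode is unchanged
  added field balance to record Event: required float32, tag 31 (in v2 it sits immediately before phone) -> schema-level compatibility only; this Event value's decode is unchanged

decoded: FAILS_AT (signature, R1)


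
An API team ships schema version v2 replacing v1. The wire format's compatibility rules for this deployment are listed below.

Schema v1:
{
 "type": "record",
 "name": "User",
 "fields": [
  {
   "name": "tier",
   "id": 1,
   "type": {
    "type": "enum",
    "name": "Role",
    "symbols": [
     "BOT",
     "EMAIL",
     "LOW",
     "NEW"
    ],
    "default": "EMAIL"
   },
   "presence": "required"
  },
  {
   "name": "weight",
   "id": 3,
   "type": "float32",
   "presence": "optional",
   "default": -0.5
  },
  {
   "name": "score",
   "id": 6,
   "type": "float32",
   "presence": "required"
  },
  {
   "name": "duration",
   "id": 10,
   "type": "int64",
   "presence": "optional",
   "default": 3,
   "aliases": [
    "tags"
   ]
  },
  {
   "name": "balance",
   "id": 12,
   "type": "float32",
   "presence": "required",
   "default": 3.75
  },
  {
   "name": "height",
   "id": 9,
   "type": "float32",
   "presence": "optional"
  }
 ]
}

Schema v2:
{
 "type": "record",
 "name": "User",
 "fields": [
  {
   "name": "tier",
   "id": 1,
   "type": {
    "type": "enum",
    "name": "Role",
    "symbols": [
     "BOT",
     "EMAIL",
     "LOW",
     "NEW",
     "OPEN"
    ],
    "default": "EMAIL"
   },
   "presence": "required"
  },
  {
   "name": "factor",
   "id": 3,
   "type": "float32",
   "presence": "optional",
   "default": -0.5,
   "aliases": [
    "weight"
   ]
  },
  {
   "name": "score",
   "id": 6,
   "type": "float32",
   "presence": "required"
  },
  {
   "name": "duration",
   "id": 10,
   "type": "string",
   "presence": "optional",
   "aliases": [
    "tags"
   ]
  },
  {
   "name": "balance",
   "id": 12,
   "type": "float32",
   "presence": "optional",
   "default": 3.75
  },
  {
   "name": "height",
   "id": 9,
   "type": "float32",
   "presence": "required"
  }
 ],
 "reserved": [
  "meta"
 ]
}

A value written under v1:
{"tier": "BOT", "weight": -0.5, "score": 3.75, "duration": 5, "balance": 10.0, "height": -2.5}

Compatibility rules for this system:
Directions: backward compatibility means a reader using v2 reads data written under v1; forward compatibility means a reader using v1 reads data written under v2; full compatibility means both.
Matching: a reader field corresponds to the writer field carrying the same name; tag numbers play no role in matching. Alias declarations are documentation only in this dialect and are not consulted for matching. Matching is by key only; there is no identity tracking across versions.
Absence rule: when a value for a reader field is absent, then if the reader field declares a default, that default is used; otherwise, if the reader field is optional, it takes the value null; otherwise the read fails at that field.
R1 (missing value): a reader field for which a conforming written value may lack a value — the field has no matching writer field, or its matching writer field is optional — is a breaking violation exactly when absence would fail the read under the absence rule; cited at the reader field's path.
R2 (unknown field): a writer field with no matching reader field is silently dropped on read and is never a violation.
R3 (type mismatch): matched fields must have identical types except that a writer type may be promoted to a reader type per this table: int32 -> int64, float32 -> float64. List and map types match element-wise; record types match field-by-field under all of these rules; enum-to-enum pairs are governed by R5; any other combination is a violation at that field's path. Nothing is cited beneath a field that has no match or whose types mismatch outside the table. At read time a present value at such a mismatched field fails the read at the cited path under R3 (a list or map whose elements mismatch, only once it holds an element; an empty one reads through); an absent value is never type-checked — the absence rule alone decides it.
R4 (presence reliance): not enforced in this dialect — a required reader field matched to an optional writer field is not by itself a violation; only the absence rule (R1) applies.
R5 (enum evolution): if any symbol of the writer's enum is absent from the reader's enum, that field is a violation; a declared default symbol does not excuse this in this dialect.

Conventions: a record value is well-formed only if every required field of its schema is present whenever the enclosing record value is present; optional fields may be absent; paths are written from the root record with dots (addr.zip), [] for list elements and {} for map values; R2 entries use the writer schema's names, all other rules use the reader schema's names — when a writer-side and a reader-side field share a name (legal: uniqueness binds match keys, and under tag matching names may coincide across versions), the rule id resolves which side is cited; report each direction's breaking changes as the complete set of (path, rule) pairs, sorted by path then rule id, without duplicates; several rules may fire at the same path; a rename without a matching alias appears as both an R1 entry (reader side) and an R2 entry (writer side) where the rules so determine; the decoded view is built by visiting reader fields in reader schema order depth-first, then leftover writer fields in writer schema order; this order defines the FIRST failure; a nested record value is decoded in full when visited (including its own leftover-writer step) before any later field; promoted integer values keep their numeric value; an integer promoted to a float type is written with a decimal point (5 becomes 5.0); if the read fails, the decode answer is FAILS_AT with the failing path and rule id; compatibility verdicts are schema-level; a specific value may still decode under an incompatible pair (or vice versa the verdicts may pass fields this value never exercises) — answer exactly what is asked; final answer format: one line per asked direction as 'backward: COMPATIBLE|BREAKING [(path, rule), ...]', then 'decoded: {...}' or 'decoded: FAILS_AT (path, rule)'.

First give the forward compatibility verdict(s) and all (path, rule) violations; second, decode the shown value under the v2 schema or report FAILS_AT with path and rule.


forward: BREAKING [(duration, R3), (tier, R5)]; decoded: FAILS_AT (duration, R3)

the writer's type comes first in each User pair
forward pass over User, reader schema v1, writer schema v2:
  tier: Role -> Role, writer required; from tier
  no writer field matches reader weight
  score: float32 -> float32, writer required; from score
  duration: string -> int64, writer optional; from duration
  balance: float32 -> float32, writer optional; from balance
  height: float32 -> float32, writer required; from height
  writer factor: unknown to reader
  breaking: (duration, R3)
  breaking: (tier, R5)
  => forward verdict for User: BREAKING, 2 violation(s)
decode (reader v2):
  tier := "BOT"
  factor := -0.5 (absent -> default)
  score := 3.75
  read fails at duration under R3
  => FAILS_AT (duration, R3)
the other User changes do not affect what is asked:
  renamed field weight to factor in record User (alias weight declared on the renamed field) -> fires no rule on User, leaving the asked answer as it is
  field height in record User: optional changed to required -> matters only for User's backward compatibility — outside the asked direction
  field balance in record User: required changed to optional -> fires no rule on User, leaving the asked answer as it is


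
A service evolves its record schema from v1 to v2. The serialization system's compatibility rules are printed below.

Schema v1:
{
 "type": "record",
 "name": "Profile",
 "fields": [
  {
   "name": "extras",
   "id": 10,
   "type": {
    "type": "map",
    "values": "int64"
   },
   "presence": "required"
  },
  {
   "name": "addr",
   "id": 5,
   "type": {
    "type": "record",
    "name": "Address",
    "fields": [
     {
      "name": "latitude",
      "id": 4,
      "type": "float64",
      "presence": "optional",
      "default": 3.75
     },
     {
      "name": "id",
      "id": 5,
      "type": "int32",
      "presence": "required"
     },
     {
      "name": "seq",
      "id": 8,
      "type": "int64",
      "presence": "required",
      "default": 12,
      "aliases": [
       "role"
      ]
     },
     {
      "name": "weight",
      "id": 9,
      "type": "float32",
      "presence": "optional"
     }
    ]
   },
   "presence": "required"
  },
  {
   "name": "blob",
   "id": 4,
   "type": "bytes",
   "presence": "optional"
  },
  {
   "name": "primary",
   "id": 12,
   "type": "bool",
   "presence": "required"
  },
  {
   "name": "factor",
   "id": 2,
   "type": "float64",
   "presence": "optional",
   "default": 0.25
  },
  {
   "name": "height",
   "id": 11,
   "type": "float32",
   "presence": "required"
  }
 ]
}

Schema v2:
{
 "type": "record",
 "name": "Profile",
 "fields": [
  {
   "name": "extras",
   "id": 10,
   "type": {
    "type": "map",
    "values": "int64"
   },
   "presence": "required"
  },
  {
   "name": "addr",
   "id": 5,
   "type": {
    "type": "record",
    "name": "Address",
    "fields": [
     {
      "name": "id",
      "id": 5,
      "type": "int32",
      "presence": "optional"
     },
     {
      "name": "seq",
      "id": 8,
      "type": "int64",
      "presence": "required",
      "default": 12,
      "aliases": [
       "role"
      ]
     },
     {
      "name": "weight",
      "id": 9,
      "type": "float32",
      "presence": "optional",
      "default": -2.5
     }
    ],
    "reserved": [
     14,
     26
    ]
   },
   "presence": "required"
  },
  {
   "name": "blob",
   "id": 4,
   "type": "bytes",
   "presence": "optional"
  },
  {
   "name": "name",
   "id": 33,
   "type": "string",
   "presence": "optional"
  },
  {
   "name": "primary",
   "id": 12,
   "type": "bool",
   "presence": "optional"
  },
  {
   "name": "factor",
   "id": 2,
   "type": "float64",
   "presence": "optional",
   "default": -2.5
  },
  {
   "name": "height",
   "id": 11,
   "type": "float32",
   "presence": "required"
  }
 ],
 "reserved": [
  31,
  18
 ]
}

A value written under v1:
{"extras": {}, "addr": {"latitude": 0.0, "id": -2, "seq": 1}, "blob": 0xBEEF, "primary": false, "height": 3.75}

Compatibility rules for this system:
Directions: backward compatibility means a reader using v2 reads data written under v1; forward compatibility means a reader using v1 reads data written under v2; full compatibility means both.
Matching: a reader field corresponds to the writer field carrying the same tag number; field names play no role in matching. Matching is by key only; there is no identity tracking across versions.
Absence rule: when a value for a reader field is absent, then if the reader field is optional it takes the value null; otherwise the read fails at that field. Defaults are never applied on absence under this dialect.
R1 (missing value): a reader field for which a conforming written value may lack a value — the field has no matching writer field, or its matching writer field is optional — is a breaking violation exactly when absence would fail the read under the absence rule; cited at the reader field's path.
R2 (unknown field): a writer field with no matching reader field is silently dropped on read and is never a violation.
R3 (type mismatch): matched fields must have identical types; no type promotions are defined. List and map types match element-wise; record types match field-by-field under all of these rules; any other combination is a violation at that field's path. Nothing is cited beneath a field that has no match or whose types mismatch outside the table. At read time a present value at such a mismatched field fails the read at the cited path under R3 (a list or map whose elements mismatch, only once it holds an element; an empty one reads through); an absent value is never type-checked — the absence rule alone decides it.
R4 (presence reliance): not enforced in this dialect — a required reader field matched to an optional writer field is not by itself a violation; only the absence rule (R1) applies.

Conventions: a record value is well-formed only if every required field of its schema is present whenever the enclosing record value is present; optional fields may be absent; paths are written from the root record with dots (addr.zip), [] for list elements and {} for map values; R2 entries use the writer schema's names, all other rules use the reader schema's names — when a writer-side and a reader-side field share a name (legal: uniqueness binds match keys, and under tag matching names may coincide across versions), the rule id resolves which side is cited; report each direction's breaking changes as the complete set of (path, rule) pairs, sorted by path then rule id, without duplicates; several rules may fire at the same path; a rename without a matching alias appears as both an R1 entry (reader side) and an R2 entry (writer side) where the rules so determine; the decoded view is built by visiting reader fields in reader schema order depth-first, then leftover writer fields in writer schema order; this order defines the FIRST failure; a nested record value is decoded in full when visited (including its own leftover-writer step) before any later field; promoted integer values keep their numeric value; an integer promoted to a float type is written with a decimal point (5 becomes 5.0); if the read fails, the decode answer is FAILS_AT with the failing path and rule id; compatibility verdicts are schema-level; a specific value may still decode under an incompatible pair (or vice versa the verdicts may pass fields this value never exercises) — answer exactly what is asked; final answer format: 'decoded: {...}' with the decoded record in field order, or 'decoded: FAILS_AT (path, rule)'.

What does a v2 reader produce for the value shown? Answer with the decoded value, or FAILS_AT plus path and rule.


each type pair in Profile: writer, then reader
migrating the Profile value to v2:
  extras := {}
  addr.id := -2
  addr.seq := 1
  addr.weight := null (absent, optional -> null)
  writer addr.latitude: unknown -> dropped
  blob := 0xBEEF
  name := null (absent, optional -> null)
  primary := false
  factor := null (absent, optional -> null)
  height := 3.75
  => decoded: {"extras": {}, "addr": {"id": -2, "seq": 1, "weight": null}, "blob": 0xBEEF, "name": null, "primary": false, "factor": null, "height": 3.75}
ruling out the remaining Profile differences:
  field factor in record Profile: default set to -2.5 -> inert under this dialect — no rule fires on Profile and the result does not move
  field weight in record Address: default set to -2.5 -> inert under this dialect — no rule fires on Profile and the result does not move
  field primary in record Profile: required changed to optional -> matters for Profile compatibility verdicts, not for this value's decode
  field id in record Address: required changed to optional -> matters for Profile compatibility verdicts, not for this value's decode

decoded: {"extras": {}, "addr": {"id": -2, "seq": 1, "weight": null}, "blob": 0xBEEF, "name": null, "primary": false, "factor": null, "height": 3.75}


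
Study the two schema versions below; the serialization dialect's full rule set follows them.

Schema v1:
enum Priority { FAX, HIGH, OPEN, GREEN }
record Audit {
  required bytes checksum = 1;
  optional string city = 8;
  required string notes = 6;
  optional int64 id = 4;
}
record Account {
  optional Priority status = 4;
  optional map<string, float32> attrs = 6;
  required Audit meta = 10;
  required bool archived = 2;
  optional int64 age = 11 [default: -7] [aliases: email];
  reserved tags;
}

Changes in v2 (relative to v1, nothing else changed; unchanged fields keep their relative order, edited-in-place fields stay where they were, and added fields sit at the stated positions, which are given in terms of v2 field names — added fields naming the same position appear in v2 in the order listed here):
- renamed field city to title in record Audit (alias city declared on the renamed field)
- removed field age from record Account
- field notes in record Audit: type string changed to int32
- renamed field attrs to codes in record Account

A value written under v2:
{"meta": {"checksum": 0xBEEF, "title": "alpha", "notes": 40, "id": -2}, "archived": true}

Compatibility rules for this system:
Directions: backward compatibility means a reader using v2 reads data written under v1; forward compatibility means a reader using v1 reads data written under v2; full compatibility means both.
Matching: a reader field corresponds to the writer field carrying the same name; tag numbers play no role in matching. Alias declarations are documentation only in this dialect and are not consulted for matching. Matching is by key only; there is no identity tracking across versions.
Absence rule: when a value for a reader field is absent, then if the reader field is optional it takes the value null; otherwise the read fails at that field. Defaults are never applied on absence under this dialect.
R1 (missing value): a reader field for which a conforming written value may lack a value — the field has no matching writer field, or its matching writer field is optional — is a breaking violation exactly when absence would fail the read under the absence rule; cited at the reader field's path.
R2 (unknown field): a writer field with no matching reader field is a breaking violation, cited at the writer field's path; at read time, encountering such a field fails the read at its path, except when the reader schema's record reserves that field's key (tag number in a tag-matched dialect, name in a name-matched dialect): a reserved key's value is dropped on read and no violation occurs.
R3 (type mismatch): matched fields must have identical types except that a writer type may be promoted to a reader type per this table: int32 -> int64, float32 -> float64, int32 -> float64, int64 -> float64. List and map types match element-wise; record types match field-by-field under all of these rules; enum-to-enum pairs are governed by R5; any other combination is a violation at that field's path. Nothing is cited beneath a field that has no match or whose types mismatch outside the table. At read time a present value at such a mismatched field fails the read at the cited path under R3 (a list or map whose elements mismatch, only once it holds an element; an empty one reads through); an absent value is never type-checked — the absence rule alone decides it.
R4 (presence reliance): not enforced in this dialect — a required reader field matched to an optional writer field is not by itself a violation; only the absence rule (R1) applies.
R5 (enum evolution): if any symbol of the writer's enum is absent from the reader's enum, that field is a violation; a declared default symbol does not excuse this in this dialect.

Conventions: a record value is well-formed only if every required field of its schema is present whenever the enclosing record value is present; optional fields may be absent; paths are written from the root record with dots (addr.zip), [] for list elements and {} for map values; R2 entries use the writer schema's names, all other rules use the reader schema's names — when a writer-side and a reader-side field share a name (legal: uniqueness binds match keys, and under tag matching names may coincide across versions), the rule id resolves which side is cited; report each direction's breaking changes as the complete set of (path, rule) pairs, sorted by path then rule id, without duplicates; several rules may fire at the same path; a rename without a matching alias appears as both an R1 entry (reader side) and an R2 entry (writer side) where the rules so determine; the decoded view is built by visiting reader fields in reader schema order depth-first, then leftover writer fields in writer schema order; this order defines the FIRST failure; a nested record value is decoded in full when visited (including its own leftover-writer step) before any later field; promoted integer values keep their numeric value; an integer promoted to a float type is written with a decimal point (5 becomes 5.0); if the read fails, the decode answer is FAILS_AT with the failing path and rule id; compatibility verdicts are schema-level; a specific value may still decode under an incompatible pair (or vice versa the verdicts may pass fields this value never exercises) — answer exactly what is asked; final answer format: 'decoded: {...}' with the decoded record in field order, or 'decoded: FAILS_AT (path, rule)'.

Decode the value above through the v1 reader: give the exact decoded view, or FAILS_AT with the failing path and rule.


the writer's type comes first in each Account pair
decoding the Account value with the v1 reader:
  status := null (absent, optional -> null)
  attrs := null (absent, optional -> null)
  meta.checksum := 0xBEEF
  meta.city := null (absent, optional -> null)
  read fails at meta.notes under R3
  => FAILS_AT (meta.notes, R3)
the rest of the Account diff is inert for this question:
  renamed field city to title in record Audit (alias city declared on the renamed field) -> schema-level compatibility only; this Account value's decode is unchanged
  removed field age from record Account -> schema-level compatibility only; this Account value's decode is unchanged
  renamed field attrs to codes in record Account -> schema-level compatibility only; this Account value's decode is unchanged

decoded: FAILS_AT (meta.notes, R3)


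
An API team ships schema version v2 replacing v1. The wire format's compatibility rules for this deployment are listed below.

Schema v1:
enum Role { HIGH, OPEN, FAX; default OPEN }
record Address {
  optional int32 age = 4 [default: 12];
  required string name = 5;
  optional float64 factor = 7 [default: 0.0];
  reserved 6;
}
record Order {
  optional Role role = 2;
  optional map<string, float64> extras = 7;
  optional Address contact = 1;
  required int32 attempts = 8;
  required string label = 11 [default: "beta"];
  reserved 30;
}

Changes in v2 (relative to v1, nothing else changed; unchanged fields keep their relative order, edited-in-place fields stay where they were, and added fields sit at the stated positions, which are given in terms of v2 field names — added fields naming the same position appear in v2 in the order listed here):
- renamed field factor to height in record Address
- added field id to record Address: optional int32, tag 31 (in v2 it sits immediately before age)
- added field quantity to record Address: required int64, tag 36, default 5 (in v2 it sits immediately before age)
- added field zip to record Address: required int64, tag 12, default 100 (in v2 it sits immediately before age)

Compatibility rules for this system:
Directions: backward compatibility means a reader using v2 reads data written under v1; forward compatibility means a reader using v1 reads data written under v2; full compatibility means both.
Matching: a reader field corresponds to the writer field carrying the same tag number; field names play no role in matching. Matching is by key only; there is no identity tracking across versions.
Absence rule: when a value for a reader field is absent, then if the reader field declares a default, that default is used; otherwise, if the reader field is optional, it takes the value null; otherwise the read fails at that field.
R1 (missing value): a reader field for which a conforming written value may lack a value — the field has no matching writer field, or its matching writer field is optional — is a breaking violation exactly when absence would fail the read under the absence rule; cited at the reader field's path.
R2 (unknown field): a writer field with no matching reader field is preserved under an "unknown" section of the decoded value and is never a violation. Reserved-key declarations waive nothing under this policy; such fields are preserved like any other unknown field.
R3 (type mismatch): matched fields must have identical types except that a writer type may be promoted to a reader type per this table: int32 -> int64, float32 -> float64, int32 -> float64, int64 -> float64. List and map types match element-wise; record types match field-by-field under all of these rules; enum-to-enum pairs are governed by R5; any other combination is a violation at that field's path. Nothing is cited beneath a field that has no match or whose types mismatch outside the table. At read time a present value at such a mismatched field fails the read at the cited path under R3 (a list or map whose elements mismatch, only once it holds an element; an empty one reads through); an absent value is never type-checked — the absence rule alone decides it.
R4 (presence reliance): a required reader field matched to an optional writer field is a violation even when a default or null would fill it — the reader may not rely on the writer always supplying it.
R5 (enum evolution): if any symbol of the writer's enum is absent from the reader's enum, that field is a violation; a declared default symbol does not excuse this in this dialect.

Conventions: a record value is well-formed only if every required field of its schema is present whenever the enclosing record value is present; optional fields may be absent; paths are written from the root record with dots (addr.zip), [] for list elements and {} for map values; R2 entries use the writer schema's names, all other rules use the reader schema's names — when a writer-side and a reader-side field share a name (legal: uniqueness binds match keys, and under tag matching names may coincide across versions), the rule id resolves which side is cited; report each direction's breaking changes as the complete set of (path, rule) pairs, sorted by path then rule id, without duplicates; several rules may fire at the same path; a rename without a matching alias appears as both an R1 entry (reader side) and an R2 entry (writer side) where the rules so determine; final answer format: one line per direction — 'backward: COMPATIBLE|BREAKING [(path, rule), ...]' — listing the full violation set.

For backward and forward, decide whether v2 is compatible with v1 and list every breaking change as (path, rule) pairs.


backward: COMPATIBLE []; forward: COMPATIBLE []

in Order below, arrows point writer -> reader
backward on Order — v2 reading data written by v1:
  writer optional, Role -> Role: reader role maps from writer role
  writer optional, map<string, float64> -> map<string, float64>: reader extras maps from writer extras
  writer optional, Address -> Address: reader contact maps from writer contact
  writer required, int32 -> int32: reader attempts maps from writer attempts
  writer required, string -> string: reader label maps from writer label
  contact.id: no writer-side match
  contact.quantity: no writer-side match
  contact.zip: no writer-side match
  writer optional, int32 -> int32: reader contact.age maps from writer contact.age
  writer required, string -> string: reader contact.name maps from writer contact.name
  writer optional, float64 -> float64: reader contact.height maps from writer contact.factor
  nothing fires on Order: backward is COMPATIBLE
forward on Order — v1 reading data written by v2:
  writer optional, Role -> Role: reader role maps from writer role
  writer optional, map<string, float64> -> map<string, float64>: reader extras maps from writer extras
  writer optional, Address -> Address: reader contact maps from writer contact
  writer required, int32 -> int32: reader attempts maps from writer attempts
  writer required, string -> string: reader label maps from writer label
  writer optional, int32 -> int32: reader contact.age maps from writer contact.age
  writer required, string -> string: reader contact.name maps from writer contact.name
  writer optional, float64 -> float64: reader contact.factor maps from writer contact.height
  writer field contact.id has no reader counterpart
  writer field contact.quantity has no reader counterpart
  writer field contact.zip has no reader counterpart
  nothing fires on Order: forward is COMPATIBLE


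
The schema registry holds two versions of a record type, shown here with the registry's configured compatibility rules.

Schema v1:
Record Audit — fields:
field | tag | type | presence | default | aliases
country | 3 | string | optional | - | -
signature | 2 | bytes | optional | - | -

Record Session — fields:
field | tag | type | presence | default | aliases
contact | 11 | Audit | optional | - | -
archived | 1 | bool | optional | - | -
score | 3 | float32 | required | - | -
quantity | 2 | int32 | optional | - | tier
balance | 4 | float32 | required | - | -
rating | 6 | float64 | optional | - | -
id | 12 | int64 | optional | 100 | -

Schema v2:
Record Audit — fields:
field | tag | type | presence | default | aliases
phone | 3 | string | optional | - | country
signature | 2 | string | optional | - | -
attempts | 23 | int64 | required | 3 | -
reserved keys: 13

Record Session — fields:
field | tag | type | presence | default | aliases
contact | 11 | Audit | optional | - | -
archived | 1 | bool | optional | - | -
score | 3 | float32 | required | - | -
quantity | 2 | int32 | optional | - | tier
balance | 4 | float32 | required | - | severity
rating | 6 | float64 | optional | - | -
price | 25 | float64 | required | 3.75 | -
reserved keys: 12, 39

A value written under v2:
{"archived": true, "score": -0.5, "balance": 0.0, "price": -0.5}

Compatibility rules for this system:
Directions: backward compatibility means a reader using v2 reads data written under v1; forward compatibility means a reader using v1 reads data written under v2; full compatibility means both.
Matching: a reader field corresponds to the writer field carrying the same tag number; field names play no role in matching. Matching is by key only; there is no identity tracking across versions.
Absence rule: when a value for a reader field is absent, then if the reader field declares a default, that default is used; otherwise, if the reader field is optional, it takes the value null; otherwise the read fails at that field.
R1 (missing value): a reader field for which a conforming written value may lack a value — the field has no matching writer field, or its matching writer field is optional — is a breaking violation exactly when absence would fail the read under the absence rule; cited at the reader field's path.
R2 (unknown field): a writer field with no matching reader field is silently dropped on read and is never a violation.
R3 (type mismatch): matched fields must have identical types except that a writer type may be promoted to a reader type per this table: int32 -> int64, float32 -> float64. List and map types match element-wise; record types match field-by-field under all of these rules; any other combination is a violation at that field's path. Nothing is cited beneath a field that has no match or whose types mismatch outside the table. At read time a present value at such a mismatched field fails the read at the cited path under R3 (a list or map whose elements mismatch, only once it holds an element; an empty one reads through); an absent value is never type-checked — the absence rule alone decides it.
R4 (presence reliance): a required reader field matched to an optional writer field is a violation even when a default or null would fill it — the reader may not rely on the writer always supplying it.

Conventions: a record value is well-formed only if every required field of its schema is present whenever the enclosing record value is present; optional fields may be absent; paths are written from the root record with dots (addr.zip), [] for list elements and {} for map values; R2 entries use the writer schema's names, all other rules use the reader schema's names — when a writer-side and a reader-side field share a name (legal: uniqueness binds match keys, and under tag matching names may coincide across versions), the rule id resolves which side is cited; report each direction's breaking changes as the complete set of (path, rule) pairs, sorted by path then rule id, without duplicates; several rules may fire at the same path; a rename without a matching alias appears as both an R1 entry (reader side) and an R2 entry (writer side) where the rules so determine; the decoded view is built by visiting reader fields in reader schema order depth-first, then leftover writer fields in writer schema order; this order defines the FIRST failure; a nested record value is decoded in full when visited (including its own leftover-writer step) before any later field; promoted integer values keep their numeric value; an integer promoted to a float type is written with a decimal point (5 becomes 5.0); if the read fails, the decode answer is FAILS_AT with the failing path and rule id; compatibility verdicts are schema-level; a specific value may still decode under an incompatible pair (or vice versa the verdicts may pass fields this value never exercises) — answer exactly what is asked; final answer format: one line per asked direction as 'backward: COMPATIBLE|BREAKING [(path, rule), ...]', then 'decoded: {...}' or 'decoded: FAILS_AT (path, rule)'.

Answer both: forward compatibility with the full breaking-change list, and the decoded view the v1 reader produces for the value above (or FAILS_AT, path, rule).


arrows below run writer -> reader for Session
forward pass over Session, reader schema v1, writer schema v2:
  writer optional, Audit -> Audit: reader contact maps from writer contact
  writer optional, bool -> bool: reader archived maps from writer archived
  writer required, float32 -> float32: reader score maps from writer score
  writer optional, int32 -> int32: reader quantity maps from writer quantity
  writer required, float32 -> float32: reader balance maps from writer balance
  writer optional, float64 -> float64: reader rating maps from writer rating
  id: no writer-side match
  price (writer side), unknown to reader
  writer optional, string -> string: reader contact.country maps from writer contact.phone
  writer optional, string -> bytes: reader contact.signature maps from writer contact.signature
  contact.attempts (writer side), unknown to reader
  violation R3 at contact.signature
  => 1 violation(s): forward is BREAKING for Session
migrating the Session value to v1:
  contact := null (missing; optional => null)
  archived := true
  score := -0.5
  quantity := null (missing; optional => null)
  balance := 0.0
  rating := null (missing; optional => null)
  id := 100 (missing; default applied)
  writer price: no reader field; dropped
  => decoded: {"contact": null, "archived": true, "score": -0.5, "quantity": null, "balance": 0.0, "rating": null, "id": 100}
remaining Session differences; none change what is asked:
  renamed field country to phone in record Audit (alias country declared on the renamed field) -> fires no rule on Session, leaving the asked answer as it is
  added field attempts to record Audit: required int64, tag 23, default 3 (in v2 it sits last) -> fires no rule on Session, leaving the asked answer as it is
  added field price to record Session: required float64, tag 25, default 3.75 (in v2 it sits last) -> fires no rule on Session, leaving the asked answer as it is
  removed field id from record Session (its key 12 joins the reserved list) -> fires no rule on Session, leaving the asked answer as it is

forward: BREAKING [(contact.signature, R3)]; decoded: {"contact": null, "archived": true, "score": -0.5, "quantity": null, "balance": 0.0, "rating": null, "id": 100}
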